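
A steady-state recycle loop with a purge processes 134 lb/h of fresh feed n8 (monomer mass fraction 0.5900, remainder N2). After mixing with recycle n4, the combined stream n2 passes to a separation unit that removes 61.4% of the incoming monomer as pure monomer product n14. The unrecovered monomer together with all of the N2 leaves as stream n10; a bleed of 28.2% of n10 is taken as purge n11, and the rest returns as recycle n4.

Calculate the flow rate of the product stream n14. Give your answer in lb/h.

67.15 lb/h

monomer in n2: m_A = 134×0.590 + (1−0.282)·(1−0.614)·m_A, so m_A = 79.06/0.7229 = 109.37 lb/h.
Product n14 = 0.614×109.37 = 67.155 lb/h.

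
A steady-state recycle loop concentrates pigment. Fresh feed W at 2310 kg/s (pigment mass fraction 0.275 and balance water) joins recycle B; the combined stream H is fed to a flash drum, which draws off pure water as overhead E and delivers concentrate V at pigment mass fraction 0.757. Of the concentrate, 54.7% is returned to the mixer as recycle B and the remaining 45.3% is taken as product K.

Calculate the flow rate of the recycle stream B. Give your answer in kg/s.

1013 kg/s

Overall pigment balance (none leaves overhead): pigment in fresh feed = pigment in product, i.e. 2310×0.275 = (1−0.547)·V·0.757.
V = 635.25/(0.757×0.453) = 1852.5 kg/s.
Recycle B = 0.547×1852.5 = 1013.3 kg/s.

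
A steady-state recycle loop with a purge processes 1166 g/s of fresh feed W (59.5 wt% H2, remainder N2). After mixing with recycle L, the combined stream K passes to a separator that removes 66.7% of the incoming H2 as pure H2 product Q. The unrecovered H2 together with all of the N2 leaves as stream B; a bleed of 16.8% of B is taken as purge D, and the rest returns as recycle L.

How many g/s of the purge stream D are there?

525.9 g/s

N2 enters only via W and leaves only via the purge: 1166×0.405 = 0.168×(N2 in B), and the separator passes all N2, so N2 in K = N2 in B = 2810.9 g/s.
H2 in K: m_A = 1166×0.595 + (1−0.168)·(1−0.667)·m_A, so m_A = 693.77/0.7229 = 959.65 g/s.
B = (1−0.667)×959.65 + 2810.9 = 3130.5 g/s.
Purge D = 0.168×3130.5 = 525.92 g/s.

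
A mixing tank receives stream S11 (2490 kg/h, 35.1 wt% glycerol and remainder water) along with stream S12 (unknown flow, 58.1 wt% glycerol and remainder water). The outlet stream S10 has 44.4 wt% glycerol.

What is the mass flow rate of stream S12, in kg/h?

1690 kg/h

Let S12 be the unknown flow. Total out = 2490 + S12.
glycerol balance: 873.99 + 0.581·S12 = 0.444·(2490 + S12)
(0.581 − 0.444)·S12 = 0.444×2490 − 873.99 = 231.57
S12 = 231.57 / 0.137 = 1690.3 kg/h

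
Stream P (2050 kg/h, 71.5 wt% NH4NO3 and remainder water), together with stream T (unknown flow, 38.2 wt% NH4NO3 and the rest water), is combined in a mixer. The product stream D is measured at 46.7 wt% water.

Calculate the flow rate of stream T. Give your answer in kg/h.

Let T be the unknown flow. Total out = 2050 + T.
water balance: 584.25 + 0.618·T = 0.467·(2050 + T)
(0.618 − 0.467)·T = 0.467×2050 − 584.25 = 373.1
T = 373.1 / 0.151 = 2470.9 kg/h

2471 kg/h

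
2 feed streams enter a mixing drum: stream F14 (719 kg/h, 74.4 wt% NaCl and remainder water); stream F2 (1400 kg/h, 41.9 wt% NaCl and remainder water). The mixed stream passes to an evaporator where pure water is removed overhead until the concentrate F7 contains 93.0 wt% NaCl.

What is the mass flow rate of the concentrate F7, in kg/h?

NaCl entering = 719×0.744 + 1400×0.419 = 1121.5 kg/h.
All NaCl reports to F7, so F7 = 1121.5/0.930 = 1206 kg/h.

1206 kg/h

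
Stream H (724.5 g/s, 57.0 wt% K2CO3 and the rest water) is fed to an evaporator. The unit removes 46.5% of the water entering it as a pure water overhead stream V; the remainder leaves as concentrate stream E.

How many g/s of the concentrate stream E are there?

579.6 g/s

water entering = 724.5×0.430 = 311.53 g/s; overhead removed = 0.465×311.53 = 144.86 g/s.
Concentrate = 724.5 − 144.86 = 579.64 g/s.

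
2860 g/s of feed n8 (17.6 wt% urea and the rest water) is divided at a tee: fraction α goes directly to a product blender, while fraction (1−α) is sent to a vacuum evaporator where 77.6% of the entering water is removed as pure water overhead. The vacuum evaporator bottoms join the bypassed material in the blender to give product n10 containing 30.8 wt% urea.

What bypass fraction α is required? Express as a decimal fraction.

All 2860×0.176 = 503.36 g/s of urea reaches n10, so n10 = 503.36/0.308 = 1634.3 g/s and vapour = 1225.7 g/s.
The evaporator receives (1−α)·2860 of feed at 0.824 water and removes 0.776 of that water:
0.776×0.824×(1−α)×2860 = 1225.7
(1−α) = 1225.7/1828.8 = 0.6702;  α = 0.3298.

0.330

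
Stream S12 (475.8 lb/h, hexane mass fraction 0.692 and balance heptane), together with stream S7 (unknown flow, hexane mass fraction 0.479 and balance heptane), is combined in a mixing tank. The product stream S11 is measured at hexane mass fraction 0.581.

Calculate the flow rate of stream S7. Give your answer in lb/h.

517.8 lb/h

Let S7 be the unknown flow. Total out = 475.8 + S7.
hexane balance: 329.25 + 0.479·S7 = 0.581·(475.8 + S7)
(0.479 − 0.581)·S7 = 0.581×475.8 − 329.25 = -52.814
S7 = -52.814 / -0.102 = 517.78 lb/h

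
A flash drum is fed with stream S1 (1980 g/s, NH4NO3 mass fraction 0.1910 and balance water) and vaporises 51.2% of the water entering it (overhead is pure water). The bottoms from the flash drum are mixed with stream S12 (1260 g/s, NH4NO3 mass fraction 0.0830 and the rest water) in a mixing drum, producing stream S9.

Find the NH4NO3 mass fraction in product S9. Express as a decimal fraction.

Vapour removed = 0.512×0.809×1980 = 820.13 g/s; concentrate = 1159.9 g/s.
NH4NO3 reaching the mixer = 378.18 (from concentrate) + 1260×0.083 = 482.76 g/s.
Product flow = 1159.9 + 1260 = 2419.9 g/s; NH4NO3 fraction = 0.1995.

0.1995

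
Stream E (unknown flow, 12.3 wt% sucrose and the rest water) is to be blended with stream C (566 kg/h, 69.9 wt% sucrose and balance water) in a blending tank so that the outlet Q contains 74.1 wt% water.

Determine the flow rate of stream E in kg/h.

Let E be the unknown flow. Total out = 566 + E.
water balance: 170.37 + 0.877·E = 0.741·(566 + E)
(0.877 − 0.741)·E = 0.741×566 − 170.37 = 249.04
E = 249.04 / 0.136 = 1831.2 kg/h

1831 kg/h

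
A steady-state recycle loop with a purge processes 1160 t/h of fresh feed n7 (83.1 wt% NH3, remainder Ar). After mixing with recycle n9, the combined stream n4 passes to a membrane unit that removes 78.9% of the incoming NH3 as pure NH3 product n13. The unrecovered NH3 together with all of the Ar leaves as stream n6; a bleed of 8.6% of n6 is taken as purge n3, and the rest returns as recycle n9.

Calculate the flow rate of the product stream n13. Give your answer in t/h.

NH3 in n4: m_A = 1160×0.831 + (1−0.086)·(1−0.789)·m_A, so m_A = 963.96/0.8071 = 1194.3 t/h.
Product n13 = 0.789×1194.3 = 942.29 t/h.

942.3 t/h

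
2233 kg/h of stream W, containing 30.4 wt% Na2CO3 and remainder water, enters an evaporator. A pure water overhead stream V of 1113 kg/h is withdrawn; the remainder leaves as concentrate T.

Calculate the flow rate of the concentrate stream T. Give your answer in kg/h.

Concentrate = 2233 − 1113 = 1120 kg/h.

1120 kg/h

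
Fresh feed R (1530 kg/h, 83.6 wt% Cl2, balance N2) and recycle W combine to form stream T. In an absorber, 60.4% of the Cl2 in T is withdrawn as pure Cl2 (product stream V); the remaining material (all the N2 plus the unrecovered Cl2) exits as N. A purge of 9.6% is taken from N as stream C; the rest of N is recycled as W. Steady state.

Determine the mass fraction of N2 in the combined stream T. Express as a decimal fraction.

N2 enters only via R and leaves only via the purge: 1530×0.164 = 0.096×(N2 in N), and the absorber passes all N2, so N2 in T = N2 in N = 2613.8 kg/h.
Cl2 in T: m_A = 1530×0.836 + (1−0.096)·(1−0.604)·m_A, so m_A = 1279.1/0.6420 = 1992.3 kg/h.
T = 1992.3 + 2613.8 = 4606 kg/h.
N2 fraction in T = 2613.8/4606 = 0.567.

0.567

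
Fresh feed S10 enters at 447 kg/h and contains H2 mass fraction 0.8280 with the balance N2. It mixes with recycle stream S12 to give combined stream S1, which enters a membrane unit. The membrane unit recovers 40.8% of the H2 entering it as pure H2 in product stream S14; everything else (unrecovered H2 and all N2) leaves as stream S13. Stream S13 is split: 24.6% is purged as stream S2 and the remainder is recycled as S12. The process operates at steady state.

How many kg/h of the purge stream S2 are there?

174.2 kg/h

N2 enters only via S10 and leaves only via the purge: 447×0.172 = 0.246×(N2 in S13), and the membrane unit passes all N2, so N2 in S1 = N2 in S13 = 312.54 kg/h.
H2 in S1: m_A = 447×0.828 + (1−0.246)·(1−0.408)·m_A, so m_A = 370.12/0.5536 = 668.52 kg/h.
S13 = (1−0.408)×668.52 + 312.54 = 708.3 kg/h.
Purge S2 = 0.246×708.3 = 174.24 kg/h.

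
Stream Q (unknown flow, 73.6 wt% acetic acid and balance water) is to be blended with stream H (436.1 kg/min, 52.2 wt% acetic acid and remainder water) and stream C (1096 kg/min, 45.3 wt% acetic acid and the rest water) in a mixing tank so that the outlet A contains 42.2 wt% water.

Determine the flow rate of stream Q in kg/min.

Let Q be the unknown flow. Total out = 1532.1 + Q.
water balance: 807.97 + 0.264·Q = 0.422·(1532.1 + Q)
(0.264 − 0.422)·Q = 0.422×1532.1 − 807.97 = -161.42
Q = -161.42 / -0.158 = 1021.7 kg/min

1022 kg/min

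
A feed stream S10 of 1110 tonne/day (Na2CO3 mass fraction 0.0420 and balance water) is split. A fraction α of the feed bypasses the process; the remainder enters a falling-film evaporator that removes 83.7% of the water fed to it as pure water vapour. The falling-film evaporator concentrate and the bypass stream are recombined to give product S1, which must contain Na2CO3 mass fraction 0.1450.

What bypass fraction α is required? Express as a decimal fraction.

All 1110×0.042 = 46.62 tonne/day of Na2CO3 reaches S1, so S1 = 46.62/0.145 = 321.52 tonne/day and vapour = 788.48 tonne/day.
The evaporator receives (1−α)·1110 of feed at 0.958 water and removes 0.837 of that water:
0.837×0.958×(1−α)×1110 = 788.48
(1−α) = 788.48/890.05 = 0.8859;  α = 0.1141.

0.114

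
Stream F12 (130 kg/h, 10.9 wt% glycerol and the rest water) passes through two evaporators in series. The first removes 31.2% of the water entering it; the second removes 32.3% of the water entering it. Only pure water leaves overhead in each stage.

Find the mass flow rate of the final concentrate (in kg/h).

68.12 kg/h

water in feed = 130×0.891 = 115.83 kg/h.
After stage 1: water left = (1−0.312)×115.83 = 79.691; stream total = 93.861 kg/h.
After stage 2: water left = (1−0.323)×79.691 = 53.951; final concentrate = 68.121 kg/h.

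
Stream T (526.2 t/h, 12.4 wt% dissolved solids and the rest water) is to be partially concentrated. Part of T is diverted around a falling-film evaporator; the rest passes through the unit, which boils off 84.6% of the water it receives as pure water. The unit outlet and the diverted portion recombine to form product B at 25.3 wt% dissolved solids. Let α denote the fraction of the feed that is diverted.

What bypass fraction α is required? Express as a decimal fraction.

0.312

All 526.2×0.124 = 65.249 t/h of dissolved solids reaches B, so B = 65.249/0.253 = 257.9 t/h and vapour = 268.3 t/h.
The evaporator receives (1−α)·526.2 of feed at 0.876 water and removes 0.846 of that water:
0.846×0.876×(1−α)×526.2 = 268.3
(1−α) = 268.3/389.96 = 0.6880;  α = 0.3120.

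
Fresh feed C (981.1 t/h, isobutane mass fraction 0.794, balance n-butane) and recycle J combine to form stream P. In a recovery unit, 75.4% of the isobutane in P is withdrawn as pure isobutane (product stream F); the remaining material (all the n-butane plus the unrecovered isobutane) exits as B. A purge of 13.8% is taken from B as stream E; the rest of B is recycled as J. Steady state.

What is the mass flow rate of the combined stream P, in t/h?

n-butane enters only via C and leaves only via the purge: 981.1×0.206 = 0.138×(n-butane in B), and the recovery unit passes all n-butane, so n-butane in P = n-butane in B = 1464.5 t/h.
isobutane in P: m_A = 981.1×0.794 + (1−0.138)·(1−0.754)·m_A, so m_A = 778.99/0.7879 = 988.64 t/h.
P = 988.64 + 1464.5 = 2453.2 t/h.

2453 t/h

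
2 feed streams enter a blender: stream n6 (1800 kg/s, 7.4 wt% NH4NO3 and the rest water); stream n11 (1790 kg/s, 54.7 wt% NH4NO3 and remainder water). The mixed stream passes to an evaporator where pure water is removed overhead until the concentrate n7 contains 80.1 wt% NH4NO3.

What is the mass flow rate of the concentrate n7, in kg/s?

1389 kg/s

NH4NO3 entering = 1800×0.074 + 1790×0.547 = 1112.3 kg/s.
All NH4NO3 reports to n7, so n7 = 1112.3/0.801 = 1388.7 kg/s.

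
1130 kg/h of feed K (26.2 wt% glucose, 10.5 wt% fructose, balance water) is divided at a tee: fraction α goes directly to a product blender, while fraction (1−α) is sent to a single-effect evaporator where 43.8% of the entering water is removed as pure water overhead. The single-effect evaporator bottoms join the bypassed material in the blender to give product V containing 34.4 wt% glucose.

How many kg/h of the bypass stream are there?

All 1130×0.262 = 296.06 kg/h of glucose reaches V, so V = 296.06/0.344 = 860.64 kg/h and vapour = 269.36 kg/h.
The evaporator receives (1−α)·1130 of feed at 0.633 water and removes 0.438 of that water:
0.438×0.633×(1−α)×1130 = 269.36
(1−α) = 269.36/313.3 = 0.8598;  α = 0.1402.
Bypass flow = 0.1402×1130 = 158.47 kg/h.

158.5 kg/h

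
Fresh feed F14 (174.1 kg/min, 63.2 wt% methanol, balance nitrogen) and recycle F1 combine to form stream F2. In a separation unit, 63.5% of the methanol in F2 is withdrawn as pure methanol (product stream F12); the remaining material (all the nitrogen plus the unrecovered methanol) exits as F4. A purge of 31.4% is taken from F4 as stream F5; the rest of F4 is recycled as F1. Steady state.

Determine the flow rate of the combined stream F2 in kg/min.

nitrogen enters only via F14 and leaves only via the purge: 174.1×0.368 = 0.314×(nitrogen in F4), and the separation unit passes all nitrogen, so nitrogen in F2 = nitrogen in F4 = 204.04 kg/min.
methanol in F2: m_A = 174.1×0.632 + (1−0.314)·(1−0.635)·m_A, so m_A = 110.03/0.7496 = 146.78 kg/min.
F2 = 146.78 + 204.04 = 350.83 kg/min.

350.8 kg/min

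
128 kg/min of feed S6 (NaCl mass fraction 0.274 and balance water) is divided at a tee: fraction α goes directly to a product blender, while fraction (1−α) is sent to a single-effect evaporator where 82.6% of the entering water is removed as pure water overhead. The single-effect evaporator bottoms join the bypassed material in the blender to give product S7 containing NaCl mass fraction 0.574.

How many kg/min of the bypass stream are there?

16.44 kg/min

All 128×0.274 = 35.072 kg/min of NaCl reaches S7, so S7 = 35.072/0.574 = 61.101 kg/min and vapour = 66.899 kg/min.
The evaporator receives (1−α)·128 of feed at 0.726 water and removes 0.826 of that water:
0.826×0.726×(1−α)×128 = 66.899
(1−α) = 66.899/76.759 = 0.8716;  α = 0.1284.
Bypass flow = 0.1284×128 = 16.442 kg/min.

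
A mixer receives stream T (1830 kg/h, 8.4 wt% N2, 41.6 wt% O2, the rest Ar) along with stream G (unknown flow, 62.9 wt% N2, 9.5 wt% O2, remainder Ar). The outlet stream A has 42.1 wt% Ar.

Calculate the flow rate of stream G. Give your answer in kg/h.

997 kg/h

Let G be the unknown flow. Total out = 1830 + G.
Ar balance: 915 + 0.276·G = 0.421·(1830 + G)
(0.276 − 0.421)·G = 0.421×1830 − 915 = -144.57
G = -144.57 / -0.145 = 997.03 kg/h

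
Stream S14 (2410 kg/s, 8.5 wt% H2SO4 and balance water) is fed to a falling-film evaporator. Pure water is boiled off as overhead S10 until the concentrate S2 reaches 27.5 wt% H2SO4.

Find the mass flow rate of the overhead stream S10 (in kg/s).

H2SO4 is conserved: 2410×0.085 = 204.85 kg/s all reports to the concentrate.
Concentrate = 204.85/(target fraction) = 744.91 kg/s.
Overhead = 2410 − 744.91 = 1665.1 kg/s.

1665 kg/s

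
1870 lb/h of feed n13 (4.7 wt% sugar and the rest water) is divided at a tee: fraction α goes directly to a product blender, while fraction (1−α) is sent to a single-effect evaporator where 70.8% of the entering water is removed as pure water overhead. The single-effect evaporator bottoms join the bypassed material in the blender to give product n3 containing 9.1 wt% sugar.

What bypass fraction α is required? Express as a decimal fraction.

0.283

All 1870×0.047 = 87.89 lb/h of sugar reaches n3, so n3 = 87.89/0.091 = 965.82 lb/h and vapour = 904.18 lb/h.
The evaporator receives (1−α)·1870 of feed at 0.953 water and removes 0.708 of that water:
0.708×0.953×(1−α)×1870 = 904.18
(1−α) = 904.18/1261.7 = 0.7166;  α = 0.2834.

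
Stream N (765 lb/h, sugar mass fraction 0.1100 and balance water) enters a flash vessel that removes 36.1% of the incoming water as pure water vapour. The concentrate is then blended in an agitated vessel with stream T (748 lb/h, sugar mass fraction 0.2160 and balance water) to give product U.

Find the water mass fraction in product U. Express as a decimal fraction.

0.8061

Vapour removed = 0.361×0.890×765 = 245.79 lb/h; concentrate = 519.21 lb/h.
water reaching the mixer = 435.06 (from concentrate) + 748×0.784 = 1021.5 lb/h.
Product flow = 519.21 + 748 = 1267.2 lb/h; water fraction = 0.8061.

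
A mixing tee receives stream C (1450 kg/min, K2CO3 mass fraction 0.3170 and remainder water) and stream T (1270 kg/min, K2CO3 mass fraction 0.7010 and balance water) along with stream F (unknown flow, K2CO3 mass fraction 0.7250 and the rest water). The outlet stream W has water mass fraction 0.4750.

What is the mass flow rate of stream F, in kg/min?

390.4 kg/min

Let F be the unknown flow. Total out = 2720 + F.
water balance: 1370.1 + 0.275·F = 0.475·(2720 + F)
(0.275 − 0.475)·F = 0.475×2720 − 1370.1 = -78.08
F = -78.08 / -0.200 = 390.4 kg/min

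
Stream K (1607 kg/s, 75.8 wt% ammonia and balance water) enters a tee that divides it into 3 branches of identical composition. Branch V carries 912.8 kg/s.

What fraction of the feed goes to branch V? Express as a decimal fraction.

Fraction to V = 912.8/1607 = 0.5680.

0.568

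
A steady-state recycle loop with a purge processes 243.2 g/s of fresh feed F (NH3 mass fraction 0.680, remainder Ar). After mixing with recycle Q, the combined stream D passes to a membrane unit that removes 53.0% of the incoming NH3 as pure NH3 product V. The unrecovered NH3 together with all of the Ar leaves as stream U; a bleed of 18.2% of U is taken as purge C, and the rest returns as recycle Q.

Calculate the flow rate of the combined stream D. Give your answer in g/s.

Ar enters only via F and leaves only via the purge: 243.2×0.320 = 0.182×(Ar in U), and the membrane unit passes all Ar, so Ar in D = Ar in U = 427.6 g/s.
NH3 in D: m_A = 243.2×0.680 + (1−0.182)·(1−0.530)·m_A, so m_A = 165.38/0.6155 = 268.67 g/s.
D = 268.67 + 427.6 = 696.27 g/s.

696.3 g/s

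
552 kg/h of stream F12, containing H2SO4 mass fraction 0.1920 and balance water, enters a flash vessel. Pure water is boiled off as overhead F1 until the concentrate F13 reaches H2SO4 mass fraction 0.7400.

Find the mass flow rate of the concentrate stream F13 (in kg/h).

H2SO4 is conserved: 552×0.192 = 105.98 kg/h all reports to the concentrate.
Concentrate = 105.98/(target fraction) = 143.22 kg/h.

143.2 kg/h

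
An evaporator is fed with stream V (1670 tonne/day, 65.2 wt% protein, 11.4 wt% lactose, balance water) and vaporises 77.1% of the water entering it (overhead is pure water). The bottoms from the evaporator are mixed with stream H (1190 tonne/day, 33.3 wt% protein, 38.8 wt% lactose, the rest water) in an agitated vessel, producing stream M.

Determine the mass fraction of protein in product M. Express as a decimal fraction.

0.580

Vapour removed = 0.771×0.234×1670 = 301.29 tonne/day; concentrate = 1368.7 tonne/day.
protein reaching the mixer = 1088.8 (from concentrate) + 1190×0.333 = 1485.1 tonne/day.
Product flow = 1368.7 + 1190 = 2558.7 tonne/day; protein fraction = 0.580.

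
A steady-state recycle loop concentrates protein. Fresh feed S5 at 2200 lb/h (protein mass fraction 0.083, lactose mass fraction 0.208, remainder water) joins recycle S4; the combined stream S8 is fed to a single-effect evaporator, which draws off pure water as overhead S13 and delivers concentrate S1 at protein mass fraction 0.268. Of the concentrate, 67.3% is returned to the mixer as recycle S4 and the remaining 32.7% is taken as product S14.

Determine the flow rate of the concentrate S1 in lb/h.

2084 lb/h

Overall protein balance (none leaves overhead): protein in fresh feed = protein in product, i.e. 2200×0.083 = (1−0.673)·S1·0.268.
S1 = 182.6/(0.268×0.327) = 2083.6 lb/h.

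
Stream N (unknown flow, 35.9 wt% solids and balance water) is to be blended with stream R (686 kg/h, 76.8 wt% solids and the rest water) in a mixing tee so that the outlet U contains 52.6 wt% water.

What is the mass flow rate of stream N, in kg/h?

Let N be the unknown flow. Total out = 686 + N.
water balance: 159.15 + 0.641·N = 0.526·(686 + N)
(0.641 − 0.526)·N = 0.526×686 − 159.15 = 201.68
N = 201.68 / 0.115 = 1753.8 kg/h

1754 kg/h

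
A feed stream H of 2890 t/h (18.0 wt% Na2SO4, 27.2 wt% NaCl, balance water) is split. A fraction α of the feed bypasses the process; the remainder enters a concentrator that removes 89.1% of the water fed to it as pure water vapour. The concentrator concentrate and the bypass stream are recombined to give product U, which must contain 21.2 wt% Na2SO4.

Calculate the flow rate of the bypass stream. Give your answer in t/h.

All 2890×0.180 = 520.2 t/h of Na2SO4 reaches U, so U = 520.2/0.212 = 2453.8 t/h and vapour = 436.23 t/h.
The evaporator receives (1−α)·2890 of feed at 0.548 water and removes 0.891 of that water:
0.891×0.548×(1−α)×2890 = 436.23
(1−α) = 436.23/1411.1 = 0.3091;  α = 0.6909.
Bypass flow = 0.6909×2890 = 1996.6 t/h.

1997 t/h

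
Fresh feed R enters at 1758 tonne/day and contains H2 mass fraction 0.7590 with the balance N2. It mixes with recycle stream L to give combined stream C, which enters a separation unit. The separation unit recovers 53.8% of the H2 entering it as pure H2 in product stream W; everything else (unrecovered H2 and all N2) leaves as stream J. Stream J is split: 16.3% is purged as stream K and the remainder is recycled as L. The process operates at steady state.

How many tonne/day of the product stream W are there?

1170 tonne/day

H2 in C: m_A = 1758×0.759 + (1−0.163)·(1−0.538)·m_A, so m_A = 1334.3/0.6133 = 2175.6 tonne/day.
Product W = 0.538×2175.6 = 1170.5 tonne/day.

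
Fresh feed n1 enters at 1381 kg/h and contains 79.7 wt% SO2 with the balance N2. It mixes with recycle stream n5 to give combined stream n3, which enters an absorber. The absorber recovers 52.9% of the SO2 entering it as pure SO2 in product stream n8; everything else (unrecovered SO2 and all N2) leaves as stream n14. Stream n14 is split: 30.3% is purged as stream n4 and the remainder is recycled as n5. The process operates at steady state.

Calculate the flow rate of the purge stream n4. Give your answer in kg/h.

514.2 kg/h

N2 enters only via n1 and leaves only via the purge: 1381×0.203 = 0.303×(N2 in n14), and the absorber passes all N2, so N2 in n3 = N2 in n14 = 925.22 kg/h.
SO2 in n3: m_A = 1381×0.797 + (1−0.303)·(1−0.529)·m_A, so m_A = 1100.7/0.6717 = 1638.6 kg/h.
n14 = (1−0.529)×1638.6 + 925.22 = 1697 kg/h.
Purge n4 = 0.303×1697 = 514.19 kg/h.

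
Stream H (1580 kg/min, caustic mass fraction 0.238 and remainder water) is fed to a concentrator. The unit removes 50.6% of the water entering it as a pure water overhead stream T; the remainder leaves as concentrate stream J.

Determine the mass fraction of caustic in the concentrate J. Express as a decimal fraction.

caustic is not removed: 1580×0.238 = 376.04 kg/min of caustic enters J.
water entering = 1580×0.762 = 1204 kg/min; overhead removed = 0.506×1204 = 609.2 kg/min.
Concentrate = 1580 − 609.2 = 970.8 kg/min.
Mass fraction = 376.04/970.8 = 0.387.

0.387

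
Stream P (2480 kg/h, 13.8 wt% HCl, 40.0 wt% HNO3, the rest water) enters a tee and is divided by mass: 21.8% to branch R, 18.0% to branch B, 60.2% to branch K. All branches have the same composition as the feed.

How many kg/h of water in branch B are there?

206.2 kg/h

Branch B total = 0.180×2480 = 446.4 kg/h.
water in B = 0.462×446.4 = 206.24 kg/h.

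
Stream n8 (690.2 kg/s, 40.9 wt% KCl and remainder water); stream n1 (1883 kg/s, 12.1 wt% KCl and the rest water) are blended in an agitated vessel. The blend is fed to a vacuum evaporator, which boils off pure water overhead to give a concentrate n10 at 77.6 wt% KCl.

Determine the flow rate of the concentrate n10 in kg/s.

KCl entering = 690.2×0.409 + 1883×0.121 = 510.13 kg/s.
All KCl reports to n10, so n10 = 510.13/0.776 = 657.39 kg/s.

657.4 kg/s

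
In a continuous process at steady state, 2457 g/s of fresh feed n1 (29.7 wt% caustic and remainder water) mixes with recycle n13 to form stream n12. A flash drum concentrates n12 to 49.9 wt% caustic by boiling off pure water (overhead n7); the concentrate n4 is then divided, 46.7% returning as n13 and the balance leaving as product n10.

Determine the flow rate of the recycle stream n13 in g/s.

Overall caustic balance (none leaves overhead): caustic in fresh feed = caustic in product, i.e. 2457×0.297 = (1−0.467)·n4·0.499.
n4 = 729.73/(0.499×0.533) = 2743.7 g/s.
Recycle n13 = 0.467×2743.7 = 1281.3 g/s.

1281 g/s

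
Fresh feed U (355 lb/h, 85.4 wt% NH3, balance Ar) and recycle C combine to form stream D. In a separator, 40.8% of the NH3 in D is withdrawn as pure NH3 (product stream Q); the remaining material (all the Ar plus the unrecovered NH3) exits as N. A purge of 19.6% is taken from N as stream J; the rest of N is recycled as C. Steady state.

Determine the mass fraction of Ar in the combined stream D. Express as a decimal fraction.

0.314

Ar enters only via U and leaves only via the purge: 355×0.146 = 0.196×(Ar in N), and the separator passes all Ar, so Ar in D = Ar in N = 264.44 lb/h.
NH3 in D: m_A = 355×0.854 + (1−0.196)·(1−0.408)·m_A, so m_A = 303.17/0.5240 = 578.53 lb/h.
D = 578.53 + 264.44 = 842.97 lb/h.
Ar fraction in D = 264.44/842.97 = 0.314.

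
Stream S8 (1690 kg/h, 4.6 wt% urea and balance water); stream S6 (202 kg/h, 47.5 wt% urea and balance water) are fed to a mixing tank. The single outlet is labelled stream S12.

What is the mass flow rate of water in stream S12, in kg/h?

1718 kg/h

water out = water in = 1690×0.954 + 202×0.525 = 1718.3 kg/h.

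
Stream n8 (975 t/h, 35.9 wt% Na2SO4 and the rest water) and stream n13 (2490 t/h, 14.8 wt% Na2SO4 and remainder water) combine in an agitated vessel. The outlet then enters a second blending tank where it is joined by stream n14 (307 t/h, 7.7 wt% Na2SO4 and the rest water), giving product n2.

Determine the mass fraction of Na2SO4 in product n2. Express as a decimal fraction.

0.197

Overall, product flow = 3772 t/h.
Na2SO4 in = 975×0.359 + 2490×0.148 + 307×0.077 = 742.18 t/h.
Na2SO4 fraction in n2 = 0.197.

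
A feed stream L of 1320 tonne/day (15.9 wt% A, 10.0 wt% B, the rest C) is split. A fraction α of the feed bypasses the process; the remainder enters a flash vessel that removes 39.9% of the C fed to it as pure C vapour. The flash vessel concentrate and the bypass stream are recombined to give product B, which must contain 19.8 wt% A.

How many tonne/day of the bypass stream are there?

All 1320×0.159 = 209.88 tonne/day of A reaches B, so B = 209.88/0.198 = 1060 tonne/day and vapour = 260 tonne/day.
The evaporator receives (1−α)·1320 of feed at 0.741 C and removes 0.399 of that C:
0.399×0.741×(1−α)×1320 = 260
(1−α) = 260/390.27 = 0.6662;  α = 0.3338.
Bypass flow = 0.3338×1320 = 440.61 tonne/day.

440.6 tonne/day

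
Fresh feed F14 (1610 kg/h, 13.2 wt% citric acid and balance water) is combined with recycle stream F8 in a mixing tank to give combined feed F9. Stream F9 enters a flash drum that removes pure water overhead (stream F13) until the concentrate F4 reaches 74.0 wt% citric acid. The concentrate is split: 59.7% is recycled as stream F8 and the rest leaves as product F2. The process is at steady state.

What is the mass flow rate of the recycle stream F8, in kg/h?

425.4 kg/h

Overall citric acid balance (none leaves overhead): citric acid in fresh feed = citric acid in product, i.e. 1610×0.132 = (1−0.597)·F4·0.740.
F4 = 212.52/(0.740×0.403) = 712.63 kg/h.
Recycle F8 = 0.597×712.63 = 425.44 kg/h.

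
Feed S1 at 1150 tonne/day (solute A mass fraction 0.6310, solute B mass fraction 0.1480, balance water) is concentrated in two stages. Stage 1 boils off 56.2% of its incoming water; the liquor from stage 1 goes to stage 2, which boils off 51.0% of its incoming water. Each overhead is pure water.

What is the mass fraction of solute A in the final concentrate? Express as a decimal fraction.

water in feed = 1150×0.221 = 254.15 tonne/day.
After stage 1: water left = (1−0.562)×254.15 = 111.32; stream total = 1007.2 tonne/day.
After stage 2: water left = (1−0.510)×111.32 = 54.546; final concentrate = 950.4 tonne/day.
solute A fraction = 725.65/950.4 = 0.7635.

0.7635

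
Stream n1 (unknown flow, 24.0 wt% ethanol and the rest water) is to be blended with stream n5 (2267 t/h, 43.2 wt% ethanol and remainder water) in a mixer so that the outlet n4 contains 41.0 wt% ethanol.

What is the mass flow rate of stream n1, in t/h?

Let n1 be the unknown flow. Total out = 2267 + n1.
ethanol balance: 979.34 + 0.240·n1 = 0.410·(2267 + n1)
(0.240 − 0.410)·n1 = 0.410×2267 − 979.34 = -49.874
n1 = -49.874 / -0.170 = 293.38 t/h

293.4 t/h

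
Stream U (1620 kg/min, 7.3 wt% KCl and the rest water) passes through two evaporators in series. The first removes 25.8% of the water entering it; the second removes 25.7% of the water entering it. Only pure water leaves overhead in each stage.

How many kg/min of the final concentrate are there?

water in feed = 1620×0.927 = 1501.7 kg/min.
After stage 1: water left = (1−0.258)×1501.7 = 1114.3; stream total = 1232.6 kg/min.
After stage 2: water left = (1−0.257)×1114.3 = 827.92; final concentrate = 946.18 kg/min.

946.2 kg/min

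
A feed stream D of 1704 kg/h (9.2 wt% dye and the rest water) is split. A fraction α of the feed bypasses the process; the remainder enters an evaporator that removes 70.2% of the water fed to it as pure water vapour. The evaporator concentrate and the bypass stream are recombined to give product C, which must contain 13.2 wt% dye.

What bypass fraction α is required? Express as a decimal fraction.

All 1704×0.092 = 156.77 kg/h of dye reaches C, so C = 156.77/0.132 = 1187.6 kg/h and vapour = 516.36 kg/h.
The evaporator receives (1−α)·1704 of feed at 0.908 water and removes 0.702 of that water:
0.702×0.908×(1−α)×1704 = 516.36
(1−α) = 516.36/1086.2 = 0.4754;  α = 0.5246.

0.525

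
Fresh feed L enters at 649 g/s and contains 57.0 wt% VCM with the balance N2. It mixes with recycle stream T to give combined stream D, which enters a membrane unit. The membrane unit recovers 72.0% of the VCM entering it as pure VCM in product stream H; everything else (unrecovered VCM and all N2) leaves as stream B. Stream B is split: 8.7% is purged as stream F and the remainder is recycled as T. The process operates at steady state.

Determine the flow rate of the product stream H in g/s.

VCM in D: m_A = 649×0.570 + (1−0.087)·(1−0.720)·m_A, so m_A = 369.93/0.7444 = 496.98 g/s.
Product H = 0.720×496.98 = 357.82 g/s.

357.8 g/s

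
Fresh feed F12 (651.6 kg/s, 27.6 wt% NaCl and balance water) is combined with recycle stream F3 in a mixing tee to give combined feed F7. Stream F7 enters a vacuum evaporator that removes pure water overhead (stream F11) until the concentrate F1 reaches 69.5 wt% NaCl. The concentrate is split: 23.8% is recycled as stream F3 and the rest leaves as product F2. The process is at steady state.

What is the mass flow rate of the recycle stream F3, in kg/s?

Overall NaCl balance (none leaves overhead): NaCl in fresh feed = NaCl in product, i.e. 651.6×0.276 = (1−0.238)·F1·0.695.
F1 = 179.84/(0.695×0.762) = 339.59 kg/s.
Recycle F3 = 0.238×339.59 = 80.822 kg/s.

80.82 kg/s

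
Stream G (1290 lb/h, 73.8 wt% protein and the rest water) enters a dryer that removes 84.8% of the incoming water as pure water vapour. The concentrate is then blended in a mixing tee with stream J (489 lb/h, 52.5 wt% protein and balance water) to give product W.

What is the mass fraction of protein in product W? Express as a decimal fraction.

Vapour removed = 0.848×0.262×1290 = 286.61 lb/h; concentrate = 1003.4 lb/h.
protein reaching the mixer = 952.02 (from concentrate) + 489×0.525 = 1208.7 lb/h.
Product flow = 1003.4 + 489 = 1492.4 lb/h; protein fraction = 0.810.

0.810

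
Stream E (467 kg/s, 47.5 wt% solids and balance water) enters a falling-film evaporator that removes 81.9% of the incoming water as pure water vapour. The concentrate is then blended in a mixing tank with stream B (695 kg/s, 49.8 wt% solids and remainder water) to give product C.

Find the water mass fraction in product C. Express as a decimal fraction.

0.409

Vapour removed = 0.819×0.525×467 = 200.8 kg/s; concentrate = 266.2 kg/s.
water reaching the mixer = 44.377 (from concentrate) + 695×0.502 = 393.27 kg/s.
Product flow = 266.2 + 695 = 961.2 kg/s; water fraction = 0.409.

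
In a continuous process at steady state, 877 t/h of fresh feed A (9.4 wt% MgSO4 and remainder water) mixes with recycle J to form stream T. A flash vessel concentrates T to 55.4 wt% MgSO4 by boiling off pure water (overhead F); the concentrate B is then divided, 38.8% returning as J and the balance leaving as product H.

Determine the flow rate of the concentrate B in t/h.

243.1 t/h

Overall MgSO4 balance (none leaves overhead): MgSO4 in fresh feed = MgSO4 in product, i.e. 877×0.094 = (1−0.388)·B·0.554.
B = 82.438/(0.554×0.612) = 243.15 t/h.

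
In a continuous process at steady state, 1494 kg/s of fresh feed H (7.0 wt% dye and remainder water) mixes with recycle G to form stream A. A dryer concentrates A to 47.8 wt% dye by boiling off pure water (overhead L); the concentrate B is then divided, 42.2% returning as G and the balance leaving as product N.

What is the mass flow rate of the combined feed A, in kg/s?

Overall dye balance (none leaves overhead): dye in fresh feed = dye in product, i.e. 1494×0.070 = (1−0.422)·B·0.478.
B = 104.58/(0.478×0.578) = 378.52 kg/s.
Recycle G = 0.422×378.52 = 159.74 kg/s.
Combined feed A = 1494 + 159.74 = 1653.7 kg/s.

1654 kg/s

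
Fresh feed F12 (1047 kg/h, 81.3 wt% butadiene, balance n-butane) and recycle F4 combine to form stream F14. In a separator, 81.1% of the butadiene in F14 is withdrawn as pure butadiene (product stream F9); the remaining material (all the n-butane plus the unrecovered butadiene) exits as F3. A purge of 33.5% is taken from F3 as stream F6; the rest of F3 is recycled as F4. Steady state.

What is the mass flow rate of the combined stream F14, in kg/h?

1558 kg/h

n-butane enters only via F12 and leaves only via the purge: 1047×0.187 = 0.335×(n-butane in F3), and the separator passes all n-butane, so n-butane in F14 = n-butane in F3 = 584.44 kg/h.
butadiene in F14: m_A = 1047×0.813 + (1−0.335)·(1−0.811)·m_A, so m_A = 851.21/0.8743 = 973.57 kg/h.
F14 = 973.57 + 584.44 = 1558 kg/h.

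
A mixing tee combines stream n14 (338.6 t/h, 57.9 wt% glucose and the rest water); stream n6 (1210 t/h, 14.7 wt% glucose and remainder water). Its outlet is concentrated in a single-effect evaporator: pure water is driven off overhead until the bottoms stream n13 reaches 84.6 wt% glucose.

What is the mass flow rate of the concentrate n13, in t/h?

442 t/h

glucose entering = 338.6×0.579 + 1210×0.147 = 373.92 t/h.
All glucose reports to n13, so n13 = 373.92/0.846 = 441.99 t/h.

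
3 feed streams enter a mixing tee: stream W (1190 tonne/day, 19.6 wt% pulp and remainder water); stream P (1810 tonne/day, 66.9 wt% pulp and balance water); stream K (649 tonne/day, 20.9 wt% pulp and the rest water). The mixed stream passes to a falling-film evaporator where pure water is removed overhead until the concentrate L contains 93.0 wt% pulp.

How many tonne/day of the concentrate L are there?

1699 tonne/day

pulp entering = 1190×0.196 + 1810×0.669 + 649×0.209 = 1579.8 tonne/day.
All pulp reports to L, so L = 1579.8/0.930 = 1698.7 tonne/day.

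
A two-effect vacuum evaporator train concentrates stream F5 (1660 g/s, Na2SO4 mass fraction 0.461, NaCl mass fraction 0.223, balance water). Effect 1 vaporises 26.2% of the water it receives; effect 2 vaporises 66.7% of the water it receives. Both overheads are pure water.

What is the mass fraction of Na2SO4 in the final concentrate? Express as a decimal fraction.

water in feed = 1660×0.316 = 524.56 g/s.
After stage 1: water left = (1−0.262)×524.56 = 387.13; stream total = 1522.6 g/s.
After stage 2: water left = (1−0.667)×387.13 = 128.91; final concentrate = 1264.4 g/s.
Na2SO4 fraction = 765.26/1264.4 = 0.605.

0.605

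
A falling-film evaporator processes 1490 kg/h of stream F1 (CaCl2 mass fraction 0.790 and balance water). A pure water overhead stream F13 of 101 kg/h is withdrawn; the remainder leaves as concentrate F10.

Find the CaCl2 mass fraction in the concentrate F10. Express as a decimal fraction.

0.847

CaCl2 is not removed: 1490×0.790 = 1177.1 kg/h of CaCl2 enters F10.
Concentrate = 1490 − 101 = 1389 kg/h.
Mass fraction = 1177.1/1389 = 0.847.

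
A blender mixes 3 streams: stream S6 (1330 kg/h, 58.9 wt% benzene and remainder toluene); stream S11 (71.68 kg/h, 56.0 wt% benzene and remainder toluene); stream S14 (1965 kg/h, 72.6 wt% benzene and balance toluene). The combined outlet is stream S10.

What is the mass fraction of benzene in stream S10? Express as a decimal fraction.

0.668

Total flow out = 1330 + 71.68 + 1965 = 3366.7 kg/h.
benzene in = 1330×0.589 + 71.68×0.560 + 1965×0.726 = 2250.1 kg/h.
benzene mass fraction in S10 = 2250.1/3366.7 = 0.668.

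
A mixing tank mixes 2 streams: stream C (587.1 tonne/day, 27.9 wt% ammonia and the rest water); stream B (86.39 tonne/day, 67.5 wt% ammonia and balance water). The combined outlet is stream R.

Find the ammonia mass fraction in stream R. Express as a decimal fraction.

0.3298

Total flow out = 587.1 + 86.39 = 673.49 tonne/day.
ammonia in = 587.1×0.279 + 86.39×0.675 = 222.11 tonne/day.
ammonia mass fraction in R = 222.11/673.49 = 0.3298.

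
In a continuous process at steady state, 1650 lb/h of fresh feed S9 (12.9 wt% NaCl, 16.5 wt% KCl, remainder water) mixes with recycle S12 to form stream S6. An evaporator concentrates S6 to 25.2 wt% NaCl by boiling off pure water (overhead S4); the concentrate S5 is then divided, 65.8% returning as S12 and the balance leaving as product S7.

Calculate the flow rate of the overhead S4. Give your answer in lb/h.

Overall NaCl balance (none leaves overhead): NaCl in fresh feed = NaCl in product, i.e. 1650×0.129 = (1−0.658)·S5·0.252.
S5 = 212.85/(0.252×0.342) = 2469.7 lb/h.
Recycle S12 = 0.658×2469.7 = 1625.1 lb/h.
Combined feed S6 = 1650 + 1625.1 = 3275.1 lb/h.
Overhead S4 = S6 − S5 = 3275.1 − 2469.7 = 805.36 lb/h.

805.4 lb/h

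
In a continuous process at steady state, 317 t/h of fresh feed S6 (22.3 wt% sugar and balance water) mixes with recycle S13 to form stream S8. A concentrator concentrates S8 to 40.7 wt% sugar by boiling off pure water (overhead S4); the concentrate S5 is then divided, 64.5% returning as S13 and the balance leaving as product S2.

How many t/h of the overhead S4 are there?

Overall sugar balance (none leaves overhead): sugar in fresh feed = sugar in product, i.e. 317×0.223 = (1−0.645)·S5·0.407.
S5 = 70.691/(0.407×0.355) = 489.26 t/h.
Recycle S13 = 0.645×489.26 = 315.57 t/h.
Combined feed S8 = 317 + 315.57 = 632.57 t/h.
Overhead S4 = S8 − S5 = 632.57 − 489.26 = 143.31 t/h.

143.3 t/h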